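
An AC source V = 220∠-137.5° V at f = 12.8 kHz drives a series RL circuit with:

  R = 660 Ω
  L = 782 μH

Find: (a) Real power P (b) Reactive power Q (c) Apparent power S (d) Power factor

Step 1 — Angular frequency: ω = 2π·f = 2π·1.28e+04 = 8.042e+04 rad/s.
Step 2 — Component impedances:
  R: Z = R = 660 Ω
  L: Z = jωL = j·8.042e+04·0.000782 = 0 + j62.89 Ω
Step 3 — Series combination: Z_total = R + L = 660 + j62.89 Ω = 663∠5.4° Ω.
Step 4 — Source phasor: V = 220∠-137.5° V = -162.2 - j148.6 V.
Step 5 — Current: I = V / Z = -0.2648 - j0.2 A = 0.3318∠-142.9° A.
Step 6 — Complex power: S = V·I* = 72.67 + j6.925 VA.
Step 7 — Real power: P = Re(S) = 72.67 W.
Step 8 — Reactive power: Q = Im(S) = 6.925 VAR.
Step 9 — Apparent power: |S| = 73 VA.
Step 10 — Power factor: PF = P/|S| = 0.9955 (lagging).

(a) P = 72.67 W  (b) Q = 6.925 VAR  (c) S = 73 VA  (d) PF = 0.9955 (lagging)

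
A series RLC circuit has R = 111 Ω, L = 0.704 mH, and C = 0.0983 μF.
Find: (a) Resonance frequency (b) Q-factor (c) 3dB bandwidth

Step 1 — Resonance condition Im(Z)=0 gives ω₀ = 1/√(LC).
Step 2 — ω₀ = 1/√(0.000704·9.83e-08) = 1.202e+05 rad/s.
Step 3 — f₀ = ω₀/(2π) = 1.913e+04 Hz.
Step 4 — Series Q: Q = ω₀L/R = 1.202e+05·0.000704/111 = 0.7624.
Step 5 — 3dB bandwidth: Δω = ω₀/Q = 1.577e+05 rad/s; BW = Δω/(2π) = 2.509e+04 Hz.

(a) f₀ = 1.913e+04 Hz  (b) Q = 0.7624  (c) BW = 2.509e+04 Hz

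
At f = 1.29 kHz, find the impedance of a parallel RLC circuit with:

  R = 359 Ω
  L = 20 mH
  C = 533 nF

Step 1 — Angular frequency: ω = 2π·f = 2π·1290 = 8105 rad/s.
Step 2 — Component impedances:
  R: Z = R = 359 Ω
  L: Z = jωL = j·8105·0.02 = 0 + j162.1 Ω
  C: Z = 1/(jωC) = -j/(ω·C) = 0 - j231.5 Ω
Step 3 — Parallel combination: 1/Z_total = 1/R + 1/L + 1/C; Z_total = 249.2 + j165.4 Ω = 299.1∠33.6° Ω.

Z = 249.2 + j165.4 Ω = 299.1∠33.6° Ω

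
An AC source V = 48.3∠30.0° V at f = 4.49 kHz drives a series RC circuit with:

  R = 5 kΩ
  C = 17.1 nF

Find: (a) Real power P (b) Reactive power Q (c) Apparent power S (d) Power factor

Step 1 — Angular frequency: ω = 2π·f = 2π·4490 = 2.821e+04 rad/s.
Step 2 — Component impedances:
  R: Z = R = 5000 Ω
  C: Z = 1/(jωC) = -j/(ω·C) = 0 - j2073 Ω
Step 3 — Series combination: Z_total = R + C = 5000 - j2073 Ω = 5413∠-22.5° Ω.
Step 4 — Source phasor: V = 48.3∠30.0° V = 41.83 + j24.15 V.
Step 5 — Current: I = V / Z = 0.00543 + j0.007081 A = 0.008924∠52.5° A.
Step 6 — Complex power: S = V·I* = 0.3981 - j0.1651 VA.
Step 7 — Real power: P = Re(S) = 0.3981 W.
Step 8 — Reactive power: Q = Im(S) = -0.1651 VAR.
Step 9 — Apparent power: |S| = 0.431 VA.
Step 10 — Power factor: PF = P/|S| = 0.9238 (leading).

(a) P = 0.3981 W  (b) Q = -0.1651 VAR  (c) S = 0.431 VA  (d) PF = 0.9238 (leading)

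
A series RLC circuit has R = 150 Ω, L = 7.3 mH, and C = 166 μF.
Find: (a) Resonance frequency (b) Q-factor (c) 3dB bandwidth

Step 1 — Resonance: ω₀ = 1/√(LC) = 1/√(0.0073·0.000166) = 908.4 rad/s.
Step 2 — f₀ = ω₀/(2π) = 144.6 Hz.
Step 3 — Series Q: Q = ω₀L/R = 908.4·0.0073/150 = 0.04421.
Step 4 — Bandwidth: Δω = ω₀/Q = 2.055e+04 rad/s; BW = Δω/(2π) = 3270 Hz.

(a) f₀ = 144.6 Hz  (b) Q = 0.04421  (c) BW = 3270 Hz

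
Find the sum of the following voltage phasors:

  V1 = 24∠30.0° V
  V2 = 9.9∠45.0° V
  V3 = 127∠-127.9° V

Step 1 — Convert each phasor to rectangular form:
  V1 = 24·(cos(30.0°) + j·sin(30.0°)) = 20.78 + j12 V
  V2 = 9.9·(cos(45.0°) + j·sin(45.0°)) = 7 + j7 V
  V3 = 127·(cos(-127.9°) + j·sin(-127.9°)) = -78.01 - j100.2 V
Step 2 — Sum components: V_total = -50.23 - j81.21 V.
Step 3 — Convert to polar: |V_total| = 95.49 V, ∠V_total = -121.7°.

V_total = 95.49∠-121.7° V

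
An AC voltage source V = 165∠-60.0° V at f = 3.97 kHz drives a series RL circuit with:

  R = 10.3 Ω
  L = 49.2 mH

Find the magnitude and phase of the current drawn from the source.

Step 1 — Angular frequency: ω = 2π·f = 2π·3970 = 2.494e+04 rad/s.
Step 2 — Component impedances:
  R: Z = R = 10.3 Ω
  L: Z = jωL = j·2.494e+04·0.0492 = 0 + j1227 Ω
Step 3 — Series combination: Z_total = R + L = 10.3 + j1227 Ω = 1227∠89.5° Ω.
Step 4 — Source phasor: V = 165∠-60.0° V = 82.5 - j142.9 V.
Step 5 — Ohm's law: I = V / Z_total = (82.5 - j142.9) / (10.3 + j1227) = -0.1159 - j0.0682 A.
Step 6 — Convert to polar: |I| = 0.1344 A, ∠I = -149.5°.

I = 0.1344∠-149.5° A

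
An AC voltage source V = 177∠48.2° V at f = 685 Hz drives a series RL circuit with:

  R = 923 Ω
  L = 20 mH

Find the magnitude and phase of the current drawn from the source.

Step 1 — Angular frequency: ω = 2π·f = 2π·685 = 4304 rad/s.
Step 2 — Component impedances:
  R: Z = R = 923 Ω
  L: Z = jωL = j·4304·0.02 = 0 + j86.08 Ω
Step 3 — Series combination: Z_total = R + L = 923 + j86.08 Ω = 927∠5.3° Ω.
Step 4 — Source phasor: V = 177∠48.2° V = 118 + j131.9 V.
Step 5 — Ohm's law: I = V / Z_total = (118 + j131.9) / (923 + j86.08) = 0.1399 + j0.1299 A.
Step 6 — Convert to polar: |I| = 0.1909 A, ∠I = 42.9°.

I = 0.1909∠42.9° A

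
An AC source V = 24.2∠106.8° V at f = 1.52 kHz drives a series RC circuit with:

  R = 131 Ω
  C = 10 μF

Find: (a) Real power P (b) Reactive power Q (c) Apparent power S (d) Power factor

Step 1 — Angular frequency: ω = 2π·f = 2π·1520 = 9550 rad/s.
Step 2 — Component impedances:
  R: Z = R = 131 Ω
  C: Z = 1/(jωC) = -j/(ω·C) = 0 - j10.47 Ω
Step 3 — Series combination: Z_total = R + C = 131 - j10.47 Ω = 131.4∠-4.6° Ω.
Step 4 — Source phasor: V = 24.2∠106.8° V = -6.995 + j23.17 V.
Step 5 — Current: I = V / Z = -0.0671 + j0.1715 A = 0.1841∠111.4° A.
Step 6 — Complex power: S = V·I* = 4.442 - j0.3551 VA.
Step 7 — Real power: P = Re(S) = 4.442 W.
Step 8 — Reactive power: Q = Im(S) = -0.3551 VAR.
Step 9 — Apparent power: |S| = 4.456 VA.
Step 10 — Power factor: PF = P/|S| = 0.9968 (leading).

(a) P = 4.442 W  (b) Q = -0.3551 VAR  (c) S = 4.456 VA  (d) PF = 0.9968 (leading)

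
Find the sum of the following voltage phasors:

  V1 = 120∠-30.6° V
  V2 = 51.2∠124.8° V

Step 1 — Convert each phasor to rectangular form:
  V1 = 120·(cos(-30.6°) + j·sin(-30.6°)) = 103.3 - j61.08 V
  V2 = 51.2·(cos(124.8°) + j·sin(124.8°)) = -29.22 + j42.04 V
Step 2 — Sum components: V_total = 74.07 - j19.04 V.
Step 3 — Convert to polar: |V_total| = 76.48 V, ∠V_total = -14.4°.

V_total = 76.48∠-14.4° V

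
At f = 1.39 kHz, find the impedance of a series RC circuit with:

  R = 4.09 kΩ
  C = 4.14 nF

Step 1 — Angular frequency: ω = 2π·f = 2π·1390 = 8734 rad/s.
Step 2 — Component impedances:
  R: Z = R = 4090 Ω
  C: Z = 1/(jωC) = -j/(ω·C) = 0 - j2.766e+04 Ω
Step 3 — Series combination: Z_total = R + C = 4090 - j2.766e+04 Ω = 2.796e+04∠-81.6° Ω.

Z = 4090 - j2.766e+04 Ω = 2.796e+04∠-81.6° Ω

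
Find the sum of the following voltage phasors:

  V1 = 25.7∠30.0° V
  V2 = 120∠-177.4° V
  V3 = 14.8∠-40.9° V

Step 1 — Convert each phasor to rectangular form:
  V1 = 25.7·(cos(30.0°) + j·sin(30.0°)) = 22.26 + j12.85 V
  V2 = 120·(cos(-177.4°) + j·sin(-177.4°)) = -119.9 - j5.444 V
  V3 = 14.8·(cos(-40.9°) + j·sin(-40.9°)) = 11.19 - j9.69 V
Step 2 — Sum components: V_total = -86.43 - j2.284 V.
Step 3 — Convert to polar: |V_total| = 86.46 V, ∠V_total = -178.5°.

V_total = 86.46∠-178.5° V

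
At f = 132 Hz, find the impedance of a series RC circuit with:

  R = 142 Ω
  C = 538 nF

Step 1 — Angular frequency: ω = 2π·f = 2π·132 = 829.4 rad/s.
Step 2 — Component impedances:
  R: Z = R = 142 Ω
  C: Z = 1/(jωC) = -j/(ω·C) = 0 - j2241 Ω
Step 3 — Series combination: Z_total = R + C = 142 - j2241 Ω = 2246∠-86.4° Ω.

Z = 142 - j2241 Ω = 2246∠-86.4° Ω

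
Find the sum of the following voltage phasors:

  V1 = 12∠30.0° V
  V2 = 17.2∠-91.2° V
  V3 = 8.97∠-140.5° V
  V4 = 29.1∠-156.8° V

Step 1 — Convert each phasor to rectangular form:
  V1 = 12·(cos(30.0°) + j·sin(30.0°)) = 10.39 + j6 V
  V2 = 17.2·(cos(-91.2°) + j·sin(-91.2°)) = -0.3602 - j17.2 V
  V3 = 8.97·(cos(-140.5°) + j·sin(-140.5°)) = -6.921 - j5.706 V
  V4 = 29.1·(cos(-156.8°) + j·sin(-156.8°)) = -26.75 - j11.46 V
Step 2 — Sum components: V_total = -23.64 - j28.37 V.
Step 3 — Convert to polar: |V_total| = 36.92 V, ∠V_total = -129.8°.

V_total = 36.92∠-129.8° V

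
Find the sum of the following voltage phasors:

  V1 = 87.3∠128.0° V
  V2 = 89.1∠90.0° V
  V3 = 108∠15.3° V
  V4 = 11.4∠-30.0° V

Step 1 — Convert each phasor to rectangular form:
  V1 = 87.3·(cos(128.0°) + j·sin(128.0°)) = -53.75 + j68.79 V
  V2 = 89.1·(cos(90.0°) + j·sin(90.0°)) = 0 + j89.1 V
  V3 = 108·(cos(15.3°) + j·sin(15.3°)) = 104.2 + j28.5 V
  V4 = 11.4·(cos(-30.0°) + j·sin(-30.0°)) = 9.873 - j5.7 V
Step 2 — Sum components: V_total = 60.3 + j180.7 V.
Step 3 — Convert to polar: |V_total| = 190.5 V, ∠V_total = 71.5°.

V_total = 190.5∠71.5° V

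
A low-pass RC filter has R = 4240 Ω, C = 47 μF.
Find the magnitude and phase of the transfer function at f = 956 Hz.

Step 1 — Angular frequency: ω = 2π·956 = 6007 rad/s.
Step 2 — Transfer function: H(jω) = 1/(1 + jωRC).
Step 3 — Denominator: 1 + jωRC = 1 + j·6007·4240·4.7e-05 = 1 + j1197.
Step 4 — H = 6.979e-07 - j0.0008354.
Step 5 — Magnitude: |H| = 0.0008354 (-61.6 dB); phase: φ = -90.0°.

|H| = 0.0008354 (-61.6 dB), φ = -90.0°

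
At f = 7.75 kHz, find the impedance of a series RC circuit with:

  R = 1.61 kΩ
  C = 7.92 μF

Step 1 — Angular frequency: ω = 2π·f = 2π·7750 = 4.869e+04 rad/s.
Step 2 — Component impedances:
  R: Z = R = 1610 Ω
  C: Z = 1/(jωC) = -j/(ω·C) = 0 - j2.593 Ω
Step 3 — Series combination: Z_total = R + C = 1610 - j2.593 Ω = 1610∠-0.1° Ω.

Z = 1610 - j2.593 Ω = 1610∠-0.1° Ω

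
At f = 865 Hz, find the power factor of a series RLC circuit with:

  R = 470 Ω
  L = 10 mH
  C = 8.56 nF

Step 1 — Angular frequency: ω = 2π·f = 2π·865 = 5435 rad/s.
Step 2 — Component impedances:
  R: Z = R = 470 Ω
  L: Z = jωL = j·5435·0.01 = 0 + j54.35 Ω
  C: Z = 1/(jωC) = -j/(ω·C) = 0 - j2.149e+04 Ω
Step 3 — Series combination: Z_total = R + L + C = 470 - j2.144e+04 Ω = 2.145e+04∠-88.7° Ω.
Step 4 — Power factor: PF = cos(φ) = Re(Z)/|Z| = 470/21445 = 0.02192.
Step 5 — Type: Im(Z) = -2.144e+04 ⇒ leading (phase φ = -88.7°).

PF = 0.02192 (leading, φ = -88.7°)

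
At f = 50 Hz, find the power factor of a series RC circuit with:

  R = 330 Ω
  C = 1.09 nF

Step 1 — Angular frequency: ω = 2π·f = 2π·50 = 314.2 rad/s.
Step 2 — Component impedances:
  R: Z = R = 330 Ω
  C: Z = 1/(jωC) = -j/(ω·C) = 0 - j2.92e+06 Ω
Step 3 — Series combination: Z_total = R + C = 330 - j2.92e+06 Ω = 2.92e+06∠-90.0° Ω.
Step 4 — Power factor: PF = cos(φ) = Re(Z)/|Z| = 330/2.92e+06 = 0.000113.
Step 5 — Type: Im(Z) = -2.92e+06 ⇒ leading (phase φ = -90.0°).

PF = 0.000113 (leading, φ = -90.0°)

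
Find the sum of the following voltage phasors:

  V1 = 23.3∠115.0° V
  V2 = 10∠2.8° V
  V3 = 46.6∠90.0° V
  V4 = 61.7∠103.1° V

Step 1 — Convert each phasor to rectangular form:
  V1 = 23.3·(cos(115.0°) + j·sin(115.0°)) = -9.847 + j21.12 V
  V2 = 10·(cos(2.8°) + j·sin(2.8°)) = 9.988 + j0.4885 V
  V3 = 46.6·(cos(90.0°) + j·sin(90.0°)) = 0 + j46.6 V
  V4 = 61.7·(cos(103.1°) + j·sin(103.1°)) = -13.98 + j60.09 V
Step 2 — Sum components: V_total = -13.84 + j128.3 V.
Step 3 — Convert to polar: |V_total| = 129 V, ∠V_total = 96.2°.

V_total = 129∠96.2° V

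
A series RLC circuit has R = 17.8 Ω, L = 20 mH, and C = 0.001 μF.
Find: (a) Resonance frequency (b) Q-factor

Step 1 — Resonance condition Im(Z)=0 gives ω₀ = 1/√(LC).
Step 2 — ω₀ = 1/√(0.02·1e-09) = 2.236e+05 rad/s.
Step 3 — f₀ = ω₀/(2π) = 3.559e+04 Hz.
Step 4 — Series Q: Q = ω₀L/R = 2.236e+05·0.02/17.8 = 251.2.

(a) f₀ = 3.559e+04 Hz  (b) Q = 251.2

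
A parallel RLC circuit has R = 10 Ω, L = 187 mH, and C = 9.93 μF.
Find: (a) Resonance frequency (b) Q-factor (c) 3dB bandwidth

Step 1 — Resonance: ω₀ = 1/√(LC) = 1/√(0.187·9.93e-06) = 733.8 rad/s.
Step 2 — f₀ = ω₀/(2π) = 116.8 Hz.
Step 3 — Parallel Q: Q = R/(ω₀L) = 10/(733.8·0.187) = 0.07287.
Step 4 — Bandwidth: Δω = ω₀/Q = 1.007e+04 rad/s; BW = Δω/(2π) = 1603 Hz.

(a) f₀ = 116.8 Hz  (b) Q = 0.07287  (c) BW = 1603 Hz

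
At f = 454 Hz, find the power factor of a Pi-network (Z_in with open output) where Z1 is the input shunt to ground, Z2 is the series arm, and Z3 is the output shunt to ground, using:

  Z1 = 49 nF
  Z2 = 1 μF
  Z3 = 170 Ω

Step 1 — Angular frequency: ω = 2π·f = 2π·454 = 2853 rad/s.
Step 2 — Component impedances:
  Z1: Z = 1/(jωC) = -j/(ω·C) = 0 - j7154 Ω
  Z2: Z = 1/(jωC) = -j/(ω·C) = 0 - j350.6 Ω
  Z3: Z = R = 170 Ω
Step 3 — With open output, the series arm Z2 and the output shunt Z3 appear in series to ground: Z2 + Z3 = 170 - j350.6 Ω.
Step 4 — Parallel with input shunt Z1: Z_in = Z1 || (Z2 + Z3) = 154.4 - j337.7 Ω = 371.3∠-65.4° Ω.
Step 5 — Power factor: PF = cos(φ) = Re(Z)/|Z| = 154.4/371.3 = 0.4158.
Step 6 — Type: Im(Z) = -337.7 ⇒ leading (phase φ = -65.4°).

PF = 0.4158 (leading, φ = -65.4°)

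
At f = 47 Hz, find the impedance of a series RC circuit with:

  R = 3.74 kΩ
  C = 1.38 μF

Step 1 — Angular frequency: ω = 2π·f = 2π·47 = 295.3 rad/s.
Step 2 — Component impedances:
  R: Z = R = 3740 Ω
  C: Z = 1/(jωC) = -j/(ω·C) = 0 - j2454 Ω
Step 3 — Series combination: Z_total = R + C = 3740 - j2454 Ω = 4473∠-33.3° Ω.

Z = 3740 - j2454 Ω = 4473∠-33.3° Ω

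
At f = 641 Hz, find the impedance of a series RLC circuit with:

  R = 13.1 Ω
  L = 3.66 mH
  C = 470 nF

Step 1 — Angular frequency: ω = 2π·f = 2π·641 = 4028 rad/s.
Step 2 — Component impedances:
  R: Z = R = 13.1 Ω
  L: Z = jωL = j·4028·0.00366 = 0 + j14.74 Ω
  C: Z = 1/(jωC) = -j/(ω·C) = 0 - j528.3 Ω
Step 3 — Series combination: Z_total = R + L + C = 13.1 - j513.5 Ω = 513.7∠-88.5° Ω.

Z = 13.1 - j513.5 Ω = 513.7∠-88.5° Ω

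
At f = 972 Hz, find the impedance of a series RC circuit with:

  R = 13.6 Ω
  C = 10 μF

Step 1 — Angular frequency: ω = 2π·f = 2π·972 = 6107 rad/s.
Step 2 — Component impedances:
  R: Z = R = 13.6 Ω
  C: Z = 1/(jωC) = -j/(ω·C) = 0 - j16.37 Ω
Step 3 — Series combination: Z_total = R + C = 13.6 - j16.37 Ω = 21.29∠-50.3° Ω.

Z = 13.6 - j16.37 Ω = 21.29∠-50.3° Ω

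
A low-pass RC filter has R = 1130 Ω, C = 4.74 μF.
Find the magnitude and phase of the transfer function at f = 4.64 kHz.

Step 1 — Angular frequency: ω = 2π·4640 = 2.915e+04 rad/s.
Step 2 — Transfer function: H(jω) = 1/(1 + jωRC).
Step 3 — Denominator: 1 + jωRC = 1 + j·2.915e+04·1130·4.74e-06 = 1 + j156.2.
Step 4 — H = 4.101e-05 - j0.006404.
Step 5 — Magnitude: |H| = 0.006404 (-43.9 dB); phase: φ = -89.6°.

|H| = 0.006404 (-43.9 dB), φ = -89.6°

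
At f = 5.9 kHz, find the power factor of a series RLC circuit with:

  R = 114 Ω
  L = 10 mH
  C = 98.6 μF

Step 1 — Angular frequency: ω = 2π·f = 2π·5900 = 3.707e+04 rad/s.
Step 2 — Component impedances:
  R: Z = R = 114 Ω
  L: Z = jωL = j·3.707e+04·0.01 = 0 + j370.7 Ω
  C: Z = 1/(jωC) = -j/(ω·C) = 0 - j0.2736 Ω
Step 3 — Series combination: Z_total = R + L + C = 114 + j370.4 Ω = 387.6∠72.9° Ω.
Step 4 — Power factor: PF = cos(φ) = Re(Z)/|Z| = 114/387.6 = 0.2941.
Step 5 — Type: Im(Z) = 370.4 ⇒ lagging (phase φ = 72.9°).

PF = 0.2941 (lagging, φ = 72.9°)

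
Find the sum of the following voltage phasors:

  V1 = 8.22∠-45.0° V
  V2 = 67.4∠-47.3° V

Step 1 — Convert each phasor to rectangular form:
  V1 = 8.22·(cos(-45.0°) + j·sin(-45.0°)) = 5.812 - j5.812 V
  V2 = 67.4·(cos(-47.3°) + j·sin(-47.3°)) = 45.71 - j49.53 V
Step 2 — Sum components: V_total = 51.52 - j55.35 V.
Step 3 — Convert to polar: |V_total| = 75.61 V, ∠V_total = -47.1°.

V_total = 75.61∠-47.1° V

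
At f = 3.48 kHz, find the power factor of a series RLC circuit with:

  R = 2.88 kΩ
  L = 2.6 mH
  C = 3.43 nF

Step 1 — Angular frequency: ω = 2π·f = 2π·3480 = 2.187e+04 rad/s.
Step 2 — Component impedances:
  R: Z = R = 2880 Ω
  L: Z = jωL = j·2.187e+04·0.0026 = 0 + j56.85 Ω
  C: Z = 1/(jωC) = -j/(ω·C) = 0 - j1.333e+04 Ω
Step 3 — Series combination: Z_total = R + L + C = 2880 - j1.328e+04 Ω = 1.359e+04∠-77.8° Ω.
Step 4 — Power factor: PF = cos(φ) = Re(Z)/|Z| = 2880/13586 = 0.212.
Step 5 — Type: Im(Z) = -1.328e+04 ⇒ leading (phase φ = -77.8°).

PF = 0.212 (leading, φ = -77.8°)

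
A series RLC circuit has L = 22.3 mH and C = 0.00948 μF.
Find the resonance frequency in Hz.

Step 1 — Resonance condition Im(Z)=0 gives ω₀ = 1/√(LC).
Step 2 — ω₀ = 1/√(0.0223·9.48e-09) = 6.878e+04 rad/s.
Step 3 — f₀ = ω₀/(2π) = 1.095e+04 Hz.

f₀ = 1.095e+04 Hz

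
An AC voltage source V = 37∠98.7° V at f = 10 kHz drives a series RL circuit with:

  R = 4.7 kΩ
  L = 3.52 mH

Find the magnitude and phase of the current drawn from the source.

Step 1 — Angular frequency: ω = 2π·f = 2π·1e+04 = 6.283e+04 rad/s.
Step 2 — Component impedances:
  R: Z = R = 4700 Ω
  L: Z = jωL = j·6.283e+04·0.00352 = 0 + j221.2 Ω
Step 3 — Series combination: Z_total = R + L = 4700 + j221.2 Ω = 4705∠2.7° Ω.
Step 4 — Source phasor: V = 37∠98.7° V = -5.597 + j36.57 V.
Step 5 — Ohm's law: I = V / Z_total = (-5.597 + j36.57) / (4700 + j221.2) = -0.0008228 + j0.00782 A.
Step 6 — Convert to polar: |I| = 0.007864 A, ∠I = 96.0°.

I = 0.007864∠96.0° A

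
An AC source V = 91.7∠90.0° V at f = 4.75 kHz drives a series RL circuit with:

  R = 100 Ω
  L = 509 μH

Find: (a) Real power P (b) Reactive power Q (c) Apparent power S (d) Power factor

Step 1 — Angular frequency: ω = 2π·f = 2π·4750 = 2.985e+04 rad/s.
Step 2 — Component impedances:
  R: Z = R = 100 Ω
  L: Z = jωL = j·2.985e+04·0.000509 = 0 + j15.19 Ω
Step 3 — Series combination: Z_total = R + L = 100 + j15.19 Ω = 101.1∠8.6° Ω.
Step 4 — Source phasor: V = 91.7∠90.0° V = 0 + j91.7 V.
Step 5 — Current: I = V / Z = 0.1362 + j0.8963 A = 0.9066∠81.4° A.
Step 6 — Complex power: S = V·I* = 82.19 + j12.49 VA.
Step 7 — Real power: P = Re(S) = 82.19 W.
Step 8 — Reactive power: Q = Im(S) = 12.49 VAR.
Step 9 — Apparent power: |S| = 83.14 VA.
Step 10 — Power factor: PF = P/|S| = 0.9887 (lagging).

(a) P = 82.19 W  (b) Q = 12.49 VAR  (c) S = 83.14 VA  (d) PF = 0.9887 (lagging)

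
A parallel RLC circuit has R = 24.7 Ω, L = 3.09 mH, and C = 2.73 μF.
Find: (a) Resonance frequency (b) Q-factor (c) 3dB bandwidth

Step 1 — Resonance: ω₀ = 1/√(LC) = 1/√(0.00309·2.73e-06) = 1.089e+04 rad/s.
Step 2 — f₀ = ω₀/(2π) = 1733 Hz.
Step 3 — Parallel Q: Q = R/(ω₀L) = 24.7/(1.089e+04·0.00309) = 0.7342.
Step 4 — Bandwidth: Δω = ω₀/Q = 1.483e+04 rad/s; BW = Δω/(2π) = 2360 Hz.

(a) f₀ = 1733 Hz  (b) Q = 0.7342  (c) BW = 2360 Hz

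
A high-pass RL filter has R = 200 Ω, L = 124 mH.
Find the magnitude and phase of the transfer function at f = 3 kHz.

Step 1 — Angular frequency: ω = 2π·3000 = 1.885e+04 rad/s.
Step 2 — Transfer function: H(jω) = jωL/(R + jωL).
Step 3 — Numerator jωL = j·2337; denominator R + jωL = 200 + j2337.
Step 4 — H = 0.9927 + j0.08495.
Step 5 — Magnitude: |H| = 0.9964 (-0.0 dB); phase: φ = 4.9°.

|H| = 0.9964 (-0.0 dB), φ = 4.9°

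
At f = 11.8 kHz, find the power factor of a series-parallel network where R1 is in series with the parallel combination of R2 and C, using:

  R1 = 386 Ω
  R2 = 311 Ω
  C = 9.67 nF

Step 1 — Angular frequency: ω = 2π·f = 2π·1.18e+04 = 7.414e+04 rad/s.
Step 2 — Component impedances:
  R1: Z = R = 386 Ω
  R2: Z = R = 311 Ω
  C: Z = 1/(jωC) = -j/(ω·C) = 0 - j1395 Ω
Step 3 — Parallel branch: R2 || C = 1/(1/R2 + 1/C) = 296.3 - j66.06 Ω.
Step 4 — Series with R1: Z_total = R1 + (R2 || C) = 682.3 - j66.06 Ω = 685.5∠-5.5° Ω.
Step 5 — Power factor: PF = cos(φ) = Re(Z)/|Z| = 682.3/685.5 = 0.9953.
Step 6 — Type: Im(Z) = -66.06 ⇒ leading (phase φ = -5.5°).

PF = 0.9953 (leading, φ = -5.5°)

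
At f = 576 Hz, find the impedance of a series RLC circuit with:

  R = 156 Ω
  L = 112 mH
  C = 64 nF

Step 1 — Angular frequency: ω = 2π·f = 2π·576 = 3619 rad/s.
Step 2 — Component impedances:
  R: Z = R = 156 Ω
  L: Z = jωL = j·3619·0.112 = 0 + j405.3 Ω
  C: Z = 1/(jωC) = -j/(ω·C) = 0 - j4317 Ω
Step 3 — Series combination: Z_total = R + L + C = 156 - j3912 Ω = 3915∠-87.7° Ω.

Z = 156 - j3912 Ω = 3915∠-87.7° Ω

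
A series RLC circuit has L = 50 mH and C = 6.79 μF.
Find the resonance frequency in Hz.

Step 1 — Resonance condition Im(Z)=0 gives ω₀ = 1/√(LC).
Step 2 — ω₀ = 1/√(0.05·6.79e-06) = 1716 rad/s.
Step 3 — f₀ = ω₀/(2π) = 273.1 Hz.

f₀ = 273.1 Hz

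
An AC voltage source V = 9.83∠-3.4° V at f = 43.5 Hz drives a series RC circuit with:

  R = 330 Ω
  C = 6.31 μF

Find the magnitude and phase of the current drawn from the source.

Step 1 — Angular frequency: ω = 2π·f = 2π·43.5 = 273.3 rad/s.
Step 2 — Component impedances:
  R: Z = R = 330 Ω
  C: Z = 1/(jωC) = -j/(ω·C) = 0 - j579.8 Ω
Step 3 — Series combination: Z_total = R + C = 330 - j579.8 Ω = 667.2∠-60.4° Ω.
Step 4 — Source phasor: V = 9.83∠-3.4° V = 9.813 - j0.583 V.
Step 5 — Ohm's law: I = V / Z_total = (9.813 - j0.583) / (330 - j579.8) = 0.008035 + j0.01235 A.
Step 6 — Convert to polar: |I| = 0.01473 A, ∠I = 57.0°.

I = 0.01473∠57.0° A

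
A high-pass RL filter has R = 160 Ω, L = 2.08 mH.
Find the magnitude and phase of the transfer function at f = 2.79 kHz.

Step 1 — Angular frequency: ω = 2π·2790 = 1.753e+04 rad/s.
Step 2 — Transfer function: H(jω) = jωL/(R + jωL).
Step 3 — Numerator jωL = j·36.46; denominator R + jωL = 160 + j36.46.
Step 4 — H = 0.04937 + j0.2166.
Step 5 — Magnitude: |H| = 0.2222 (-13.1 dB); phase: φ = 77.2°.

|H| = 0.2222 (-13.1 dB), φ = 77.2°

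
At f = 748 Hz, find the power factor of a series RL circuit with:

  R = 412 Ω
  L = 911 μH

Step 1 — Angular frequency: ω = 2π·f = 2π·748 = 4700 rad/s.
Step 2 — Component impedances:
  R: Z = R = 412 Ω
  L: Z = jωL = j·4700·0.000911 = 0 + j4.282 Ω
Step 3 — Series combination: Z_total = R + L = 412 + j4.282 Ω = 412∠0.6° Ω.
Step 4 — Power factor: PF = cos(φ) = Re(Z)/|Z| = 412/412.022 = 0.9999.
Step 5 — Type: Im(Z) = 4.282 ⇒ lagging (phase φ = 0.6°).

PF = 0.9999 (lagging, φ = 0.6°)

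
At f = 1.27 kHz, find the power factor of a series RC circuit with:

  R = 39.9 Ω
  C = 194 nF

Step 1 — Angular frequency: ω = 2π·f = 2π·1270 = 7980 rad/s.
Step 2 — Component impedances:
  R: Z = R = 39.9 Ω
  C: Z = 1/(jωC) = -j/(ω·C) = 0 - j646 Ω
Step 3 — Series combination: Z_total = R + C = 39.9 - j646 Ω = 647.2∠-86.5° Ω.
Step 4 — Power factor: PF = cos(φ) = Re(Z)/|Z| = 39.9/647.2 = 0.06165.
Step 5 — Type: Im(Z) = -646 ⇒ leading (phase φ = -86.5°).

PF = 0.06165 (leading, φ = -86.5°)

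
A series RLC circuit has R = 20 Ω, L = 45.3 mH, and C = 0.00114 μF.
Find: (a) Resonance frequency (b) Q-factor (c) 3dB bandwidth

Step 1 — Resonance condition Im(Z)=0 gives ω₀ = 1/√(LC).
Step 2 — ω₀ = 1/√(0.0453·1.14e-09) = 1.392e+05 rad/s.
Step 3 — f₀ = ω₀/(2π) = 2.215e+04 Hz.
Step 4 — Series Q: Q = ω₀L/R = 1.392e+05·0.0453/20 = 315.2.
Step 5 — 3dB bandwidth: Δω = ω₀/Q = 441.5 rad/s; BW = Δω/(2π) = 70.27 Hz.

(a) f₀ = 2.215e+04 Hz  (b) Q = 315.2  (c) BW = 70.27 Hz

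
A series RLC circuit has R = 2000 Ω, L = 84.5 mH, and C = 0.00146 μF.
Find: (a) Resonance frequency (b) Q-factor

Step 1 — Resonance condition Im(Z)=0 gives ω₀ = 1/√(LC).
Step 2 — ω₀ = 1/√(0.0845·1.46e-09) = 9.003e+04 rad/s.
Step 3 — f₀ = ω₀/(2π) = 1.433e+04 Hz.
Step 4 — Series Q: Q = ω₀L/R = 9.003e+04·0.0845/2000 = 3.804.

(a) f₀ = 1.433e+04 Hz  (b) Q = 3.804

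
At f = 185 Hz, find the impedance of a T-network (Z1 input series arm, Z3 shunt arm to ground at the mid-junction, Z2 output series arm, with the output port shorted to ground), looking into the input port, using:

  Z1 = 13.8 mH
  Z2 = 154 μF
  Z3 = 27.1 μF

Step 1 — Angular frequency: ω = 2π·f = 2π·185 = 1162 rad/s.
Step 2 — Component impedances:
  Z1: Z = jωL = j·1162·0.0138 = 0 + j16.04 Ω
  Z2: Z = 1/(jωC) = -j/(ω·C) = 0 - j5.586 Ω
  Z3: Z = 1/(jωC) = -j/(ω·C) = 0 - j31.75 Ω
Step 3 — With the output port shorted to ground, the output series arm Z2 runs from the junction to ground; the shunt arm Z3 also runs from the junction to ground. They appear in parallel: Z3 || Z2 = 0 - j4.75 Ω.
Step 4 — Series with input arm Z1: Z_in = Z1 + (Z3 || Z2) = 0 + j11.29 Ω = 11.29∠90.0° Ω.

Z = 0 + j11.29 Ω = 11.29∠90.0° Ω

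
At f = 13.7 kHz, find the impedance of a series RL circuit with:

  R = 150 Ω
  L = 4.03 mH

Step 1 — Angular frequency: ω = 2π·f = 2π·1.37e+04 = 8.608e+04 rad/s.
Step 2 — Component impedances:
  R: Z = R = 150 Ω
  L: Z = jωL = j·8.608e+04·0.00403 = 0 + j346.9 Ω
Step 3 — Series combination: Z_total = R + L = 150 + j346.9 Ω = 377.9∠66.6° Ω.

Z = 150 + j346.9 Ω = 377.9∠66.6° Ω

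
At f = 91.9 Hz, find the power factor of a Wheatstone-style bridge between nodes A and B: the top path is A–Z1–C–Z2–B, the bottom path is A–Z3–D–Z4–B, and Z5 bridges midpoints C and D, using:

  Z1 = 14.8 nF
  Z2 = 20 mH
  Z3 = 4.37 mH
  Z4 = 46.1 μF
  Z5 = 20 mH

Step 1 — Angular frequency: ω = 2π·f = 2π·91.9 = 577.4 rad/s.
Step 2 — Component impedances:
  Z1: Z = 1/(jωC) = -j/(ω·C) = 0 - j1.17e+05 Ω
  Z2: Z = jωL = j·577.4·0.02 = 0 + j11.55 Ω
  Z3: Z = jωL = j·577.4·0.00437 = 0 + j2.523 Ω
  Z4: Z = 1/(jωC) = -j/(ω·C) = 0 - j37.57 Ω
  Z5: Z = jωL = j·577.4·0.02 = 0 + j11.55 Ω
Step 3 — Bridge requires nodal analysis (the Z5 bridge couples midpoints C and D, so the two paths cannot be reduced to a simple series/parallel combination). Setting node B to ground and injecting 1 A at node A, the 3-node admittance system at A, C, D solves to V_A = Z_AB = 0 + j62.5 Ω = 62.5∠90.0° Ω.
Step 4 — Power factor: PF = cos(φ) = Re(Z)/|Z| = 0/62.5 = 0.
Step 5 — Type: Im(Z) = 62.5 ⇒ lagging (phase φ = 90.0°).

PF = 0 (lagging, φ = 90.0°)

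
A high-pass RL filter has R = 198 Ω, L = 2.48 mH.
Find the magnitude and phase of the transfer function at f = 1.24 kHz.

Step 1 — Angular frequency: ω = 2π·1240 = 7791 rad/s.
Step 2 — Transfer function: H(jω) = jωL/(R + jωL).
Step 3 — Numerator jωL = j·19.32; denominator R + jωL = 198 + j19.32.
Step 4 — H = 0.009433 + j0.09667.
Step 5 — Magnitude: |H| = 0.09712 (-20.3 dB); phase: φ = 84.4°.

|H| = 0.09712 (-20.3 dB), φ = 84.4°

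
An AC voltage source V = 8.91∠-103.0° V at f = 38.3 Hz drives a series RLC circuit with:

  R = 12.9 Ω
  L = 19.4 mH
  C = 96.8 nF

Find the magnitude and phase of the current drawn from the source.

Step 1 — Angular frequency: ω = 2π·f = 2π·38.3 = 240.6 rad/s.
Step 2 — Component impedances:
  R: Z = R = 12.9 Ω
  L: Z = jωL = j·240.6·0.0194 = 0 + j4.669 Ω
  C: Z = 1/(jωC) = -j/(ω·C) = 0 - j4.293e+04 Ω
Step 3 — Series combination: Z_total = R + L + C = 12.9 - j4.292e+04 Ω = 4.292e+04∠-90.0° Ω.
Step 4 — Source phasor: V = 8.91∠-103.0° V = -2.004 - j8.682 V.
Step 5 — Ohm's law: I = V / Z_total = (-2.004 - j8.682) / (12.9 - j4.292e+04) = 0.0002022 - j4.676e-05 A.
Step 6 — Convert to polar: |I| = 0.0002076 A, ∠I = -13.0°.

I = 0.0002076∠-13.0° A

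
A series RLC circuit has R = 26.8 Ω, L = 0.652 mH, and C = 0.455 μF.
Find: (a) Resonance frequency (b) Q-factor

Step 1 — Resonance condition Im(Z)=0 gives ω₀ = 1/√(LC).
Step 2 — ω₀ = 1/√(0.000652·4.55e-07) = 5.806e+04 rad/s.
Step 3 — f₀ = ω₀/(2π) = 9240 Hz.
Step 4 — Series Q: Q = ω₀L/R = 5.806e+04·0.000652/26.8 = 1.412.

(a) f₀ = 9240 Hz  (b) Q = 1.412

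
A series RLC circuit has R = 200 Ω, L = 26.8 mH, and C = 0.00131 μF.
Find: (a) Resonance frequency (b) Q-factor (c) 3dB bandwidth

Step 1 — Resonance condition Im(Z)=0 gives ω₀ = 1/√(LC).
Step 2 — ω₀ = 1/√(0.0268·1.31e-09) = 1.688e+05 rad/s.
Step 3 — f₀ = ω₀/(2π) = 2.686e+04 Hz.
Step 4 — Series Q: Q = ω₀L/R = 1.688e+05·0.0268/200 = 22.62.
Step 5 — 3dB bandwidth: Δω = ω₀/Q = 7463 rad/s; BW = Δω/(2π) = 1188 Hz.

(a) f₀ = 2.686e+04 Hz  (b) Q = 22.62  (c) BW = 1188 Hz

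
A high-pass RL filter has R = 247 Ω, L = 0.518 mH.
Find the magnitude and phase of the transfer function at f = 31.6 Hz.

Step 1 — Angular frequency: ω = 2π·31.6 = 198.5 rad/s.
Step 2 — Transfer function: H(jω) = jωL/(R + jωL).
Step 3 — Numerator jωL = j·0.1028; denominator R + jωL = 247 + j0.1028.
Step 4 — H = 1.734e-07 + j0.0004164.
Step 5 — Magnitude: |H| = 0.0004164 (-67.6 dB); phase: φ = 90.0°.

|H| = 0.0004164 (-67.6 dB), φ = 90.0°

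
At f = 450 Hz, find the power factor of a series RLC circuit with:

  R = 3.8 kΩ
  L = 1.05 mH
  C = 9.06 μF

Step 1 — Angular frequency: ω = 2π·f = 2π·450 = 2827 rad/s.
Step 2 — Component impedances:
  R: Z = R = 3800 Ω
  L: Z = jωL = j·2827·0.00105 = 0 + j2.969 Ω
  C: Z = 1/(jωC) = -j/(ω·C) = 0 - j39.04 Ω
Step 3 — Series combination: Z_total = R + L + C = 3800 - j36.07 Ω = 3800∠-0.5° Ω.
Step 4 — Power factor: PF = cos(φ) = Re(Z)/|Z| = 3800/3800 = 1.
Step 5 — Type: Im(Z) = -36.07 ⇒ leading (phase φ = -0.5°).

PF = 1 (leading, φ = -0.5°)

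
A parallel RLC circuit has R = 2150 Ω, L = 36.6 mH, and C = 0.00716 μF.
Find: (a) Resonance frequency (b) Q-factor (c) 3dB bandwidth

Step 1 — Resonance: ω₀ = 1/√(LC) = 1/√(0.0366·7.16e-09) = 6.177e+04 rad/s.
Step 2 — f₀ = ω₀/(2π) = 9832 Hz.
Step 3 — Parallel Q: Q = R/(ω₀L) = 2150/(6.177e+04·0.0366) = 0.9509.
Step 4 — Bandwidth: Δω = ω₀/Q = 6.496e+04 rad/s; BW = Δω/(2π) = 1.034e+04 Hz.

(a) f₀ = 9832 Hz  (b) Q = 0.9509  (c) BW = 1.034e+04 Hz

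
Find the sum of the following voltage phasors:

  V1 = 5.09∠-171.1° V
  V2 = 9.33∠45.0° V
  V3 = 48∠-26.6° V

Step 1 — Convert each phasor to rectangular form:
  V1 = 5.09·(cos(-171.1°) + j·sin(-171.1°)) = -5.029 - j0.7875 V
  V2 = 9.33·(cos(45.0°) + j·sin(45.0°)) = 6.597 + j6.597 V
  V3 = 48·(cos(-26.6°) + j·sin(-26.6°)) = 42.92 - j21.49 V
Step 2 — Sum components: V_total = 44.49 - j15.68 V.
Step 3 — Convert to polar: |V_total| = 47.17 V, ∠V_total = -19.4°.

V_total = 47.17∠-19.4° V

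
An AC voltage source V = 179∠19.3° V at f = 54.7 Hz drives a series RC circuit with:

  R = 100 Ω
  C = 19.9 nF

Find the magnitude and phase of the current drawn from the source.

Step 1 — Angular frequency: ω = 2π·f = 2π·54.7 = 343.7 rad/s.
Step 2 — Component impedances:
  R: Z = R = 100 Ω
  C: Z = 1/(jωC) = -j/(ω·C) = 0 - j1.462e+05 Ω
Step 3 — Series combination: Z_total = R + C = 100 - j1.462e+05 Ω = 1.462e+05∠-90.0° Ω.
Step 4 — Source phasor: V = 179∠19.3° V = 168.9 + j59.16 V.
Step 5 — Ohm's law: I = V / Z_total = (168.9 + j59.16) / (100 - j1.462e+05) = -0.0004038 + j0.001156 A.
Step 6 — Convert to polar: |I| = 0.001224 A, ∠I = 109.3°.

I = 0.001224∠109.3° A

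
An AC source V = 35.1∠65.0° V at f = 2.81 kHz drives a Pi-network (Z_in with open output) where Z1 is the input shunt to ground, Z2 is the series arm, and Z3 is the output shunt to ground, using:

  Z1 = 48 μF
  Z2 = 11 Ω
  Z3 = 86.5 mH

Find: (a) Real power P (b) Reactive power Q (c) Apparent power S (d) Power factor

Step 1 — Angular frequency: ω = 2π·f = 2π·2810 = 1.766e+04 rad/s.
Step 2 — Component impedances:
  Z1: Z = 1/(jωC) = -j/(ω·C) = 0 - j1.18 Ω
  Z2: Z = R = 11 Ω
  Z3: Z = jωL = j·1.766e+04·0.0865 = 0 + j1527 Ω
Step 3 — With open output, the series arm Z2 and the output shunt Z3 appear in series to ground: Z2 + Z3 = 11 + j1527 Ω.
Step 4 — Parallel with input shunt Z1: Z_in = Z1 || (Z2 + Z3) = 6.576e-06 - j1.181 Ω = 1.181∠-90.0° Ω.
Step 5 — Source phasor: V = 35.1∠65.0° V = 14.83 + j31.81 V.
Step 6 — Current: I = V / Z = -26.94 + j12.56 A = 29.72∠155.0° A.
Step 7 — Complex power: S = V·I* = 0.00581 - j1043 VA.
Step 8 — Real power: P = Re(S) = 0.00581 W.
Step 9 — Reactive power: Q = Im(S) = -1043 VAR.
Step 10 — Apparent power: |S| = 1043 VA.
Step 11 — Power factor: PF = P/|S| = 5.569e-06 (leading).

(a) P = 0.00581 W  (b) Q = -1043 VAR  (c) S = 1043 VA  (d) PF = 5.569e-06 (leading)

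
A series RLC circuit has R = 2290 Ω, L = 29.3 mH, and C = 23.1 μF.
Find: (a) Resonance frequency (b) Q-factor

Step 1 — Resonance condition Im(Z)=0 gives ω₀ = 1/√(LC).
Step 2 — ω₀ = 1/√(0.0293·2.31e-05) = 1216 rad/s.
Step 3 — f₀ = ω₀/(2π) = 193.5 Hz.
Step 4 — Series Q: Q = ω₀L/R = 1216·0.0293/2290 = 0.01555.

(a) f₀ = 193.5 Hz  (b) Q = 0.01555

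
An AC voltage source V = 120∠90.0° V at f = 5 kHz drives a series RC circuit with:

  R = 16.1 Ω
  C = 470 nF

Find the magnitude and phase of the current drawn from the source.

Step 1 — Angular frequency: ω = 2π·f = 2π·5000 = 3.142e+04 rad/s.
Step 2 — Component impedances:
  R: Z = R = 16.1 Ω
  C: Z = 1/(jωC) = -j/(ω·C) = 0 - j67.73 Ω
Step 3 — Series combination: Z_total = R + C = 16.1 - j67.73 Ω = 69.61∠-76.6° Ω.
Step 4 — Source phasor: V = 120∠90.0° V = 0 + j120 V.
Step 5 — Ohm's law: I = V / Z_total = (0 + j120) / (16.1 - j67.73) = -1.677 + j0.3987 A.
Step 6 — Convert to polar: |I| = 1.724 A, ∠I = 166.6°.

I = 1.724∠166.6° A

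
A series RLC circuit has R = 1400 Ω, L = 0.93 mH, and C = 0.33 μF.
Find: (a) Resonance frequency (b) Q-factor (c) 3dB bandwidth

Step 1 — Resonance condition Im(Z)=0 gives ω₀ = 1/√(LC).
Step 2 — ω₀ = 1/√(0.00093·3.3e-07) = 5.708e+04 rad/s.
Step 3 — f₀ = ω₀/(2π) = 9085 Hz.
Step 4 — Series Q: Q = ω₀L/R = 5.708e+04·0.00093/1400 = 0.03792.
Step 5 — 3dB bandwidth: Δω = ω₀/Q = 1.505e+06 rad/s; BW = Δω/(2π) = 2.396e+05 Hz.

(a) f₀ = 9085 Hz  (b) Q = 0.03792  (c) BW = 2.396e+05 Hz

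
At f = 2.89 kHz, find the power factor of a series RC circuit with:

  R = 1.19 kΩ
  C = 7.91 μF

Step 1 — Angular frequency: ω = 2π·f = 2π·2890 = 1.816e+04 rad/s.
Step 2 — Component impedances:
  R: Z = R = 1190 Ω
  C: Z = 1/(jωC) = -j/(ω·C) = 0 - j6.962 Ω
Step 3 — Series combination: Z_total = R + C = 1190 - j6.962 Ω = 1190∠-0.3° Ω.
Step 4 — Power factor: PF = cos(φ) = Re(Z)/|Z| = 1190/1190 = 1.
Step 5 — Type: Im(Z) = -6.962 ⇒ leading (phase φ = -0.3°).

PF = 1 (leading, φ = -0.3°)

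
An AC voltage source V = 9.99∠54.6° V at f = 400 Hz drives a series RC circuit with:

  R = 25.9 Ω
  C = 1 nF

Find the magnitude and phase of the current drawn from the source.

Step 1 — Angular frequency: ω = 2π·f = 2π·400 = 2513 rad/s.
Step 2 — Component impedances:
  R: Z = R = 25.9 Ω
  C: Z = 1/(jωC) = -j/(ω·C) = 0 - j3.979e+05 Ω
Step 3 — Series combination: Z_total = R + C = 25.9 - j3.979e+05 Ω = 3.979e+05∠-90.0° Ω.
Step 4 — Source phasor: V = 9.99∠54.6° V = 5.787 + j8.143 V.
Step 5 — Ohm's law: I = V / Z_total = (5.787 + j8.143) / (25.9 - j3.979e+05) = -2.046e-05 + j1.455e-05 A.
Step 6 — Convert to polar: |I| = 2.511e-05 A, ∠I = 144.6°.

I = 2.511e-05∠144.6° A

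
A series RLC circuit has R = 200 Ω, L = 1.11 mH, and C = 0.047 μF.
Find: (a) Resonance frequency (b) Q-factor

Step 1 — Resonance condition Im(Z)=0 gives ω₀ = 1/√(LC).
Step 2 — ω₀ = 1/√(0.00111·4.7e-08) = 1.384e+05 rad/s.
Step 3 — f₀ = ω₀/(2π) = 2.203e+04 Hz.
Step 4 — Series Q: Q = ω₀L/R = 1.384e+05·0.00111/200 = 0.7684.

(a) f₀ = 2.203e+04 Hz  (b) Q = 0.7684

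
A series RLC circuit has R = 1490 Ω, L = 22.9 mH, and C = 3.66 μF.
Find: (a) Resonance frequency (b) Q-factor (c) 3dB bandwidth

Step 1 — Resonance: ω₀ = 1/√(LC) = 1/√(0.0229·3.66e-06) = 3454 rad/s.
Step 2 — f₀ = ω₀/(2π) = 549.7 Hz.
Step 3 — Series Q: Q = ω₀L/R = 3454·0.0229/1490 = 0.05309.
Step 4 — Bandwidth: Δω = ω₀/Q = 6.507e+04 rad/s; BW = Δω/(2π) = 1.036e+04 Hz.

(a) f₀ = 549.7 Hz  (b) Q = 0.05309  (c) BW = 1.036e+04 Hz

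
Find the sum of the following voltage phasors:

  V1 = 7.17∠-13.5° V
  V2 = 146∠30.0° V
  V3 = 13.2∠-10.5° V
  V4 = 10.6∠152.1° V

Step 1 — Convert each phasor to rectangular form:
  V1 = 7.17·(cos(-13.5°) + j·sin(-13.5°)) = 6.972 - j1.674 V
  V2 = 146·(cos(30.0°) + j·sin(30.0°)) = 126.4 + j73 V
  V3 = 13.2·(cos(-10.5°) + j·sin(-10.5°)) = 12.98 - j2.406 V
  V4 = 10.6·(cos(152.1°) + j·sin(152.1°)) = -9.368 + j4.96 V
Step 2 — Sum components: V_total = 137 + j73.88 V.
Step 3 — Convert to polar: |V_total| = 155.7 V, ∠V_total = 28.3°.

V_total = 155.7∠28.3° V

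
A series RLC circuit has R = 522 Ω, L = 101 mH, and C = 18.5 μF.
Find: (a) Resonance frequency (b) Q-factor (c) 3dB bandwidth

Step 1 — Resonance: ω₀ = 1/√(LC) = 1/√(0.101·1.85e-05) = 731.6 rad/s.
Step 2 — f₀ = ω₀/(2π) = 116.4 Hz.
Step 3 — Series Q: Q = ω₀L/R = 731.6·0.101/522 = 0.1415.
Step 4 — Bandwidth: Δω = ω₀/Q = 5168 rad/s; BW = Δω/(2π) = 822.6 Hz.

(a) f₀ = 116.4 Hz  (b) Q = 0.1415  (c) BW = 822.6 Hz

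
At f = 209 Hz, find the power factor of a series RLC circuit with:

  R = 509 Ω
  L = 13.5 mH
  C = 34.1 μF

Step 1 — Angular frequency: ω = 2π·f = 2π·209 = 1313 rad/s.
Step 2 — Component impedances:
  R: Z = R = 509 Ω
  L: Z = jωL = j·1313·0.0135 = 0 + j17.73 Ω
  C: Z = 1/(jωC) = -j/(ω·C) = 0 - j22.33 Ω
Step 3 — Series combination: Z_total = R + L + C = 509 - j4.604 Ω = 509∠-0.5° Ω.
Step 4 — Power factor: PF = cos(φ) = Re(Z)/|Z| = 509/509 = 1.
Step 5 — Type: Im(Z) = -4.604 ⇒ leading (phase φ = -0.5°).

PF = 1 (leading, φ = -0.5°)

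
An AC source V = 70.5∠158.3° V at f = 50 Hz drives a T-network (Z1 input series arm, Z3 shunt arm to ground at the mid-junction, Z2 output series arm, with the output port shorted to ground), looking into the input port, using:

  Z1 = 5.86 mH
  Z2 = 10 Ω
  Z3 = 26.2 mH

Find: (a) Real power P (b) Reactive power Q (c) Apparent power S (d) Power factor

Step 1 — Angular frequency: ω = 2π·f = 2π·50 = 314.2 rad/s.
Step 2 — Component impedances:
  Z1: Z = jωL = j·314.2·0.00586 = 0 + j1.841 Ω
  Z2: Z = R = 10 Ω
  Z3: Z = jωL = j·314.2·0.0262 = 0 + j8.231 Ω
Step 3 — With the output port shorted to ground, the output series arm Z2 runs from the junction to ground; the shunt arm Z3 also runs from the junction to ground. They appear in parallel: Z3 || Z2 = 4.039 + j4.907 Ω.
Step 4 — Series with input arm Z1: Z_in = Z1 + (Z3 || Z2) = 4.039 + j6.748 Ω = 7.864∠59.1° Ω.
Step 5 — Source phasor: V = 70.5∠158.3° V = -65.5 + j26.07 V.
Step 6 — Current: I = V / Z = -1.434 + j8.85 A = 8.965∠99.2° A.
Step 7 — Complex power: S = V·I* = 324.6 + j542.3 VA.
Step 8 — Real power: P = Re(S) = 324.6 W.
Step 9 — Reactive power: Q = Im(S) = 542.3 VAR.
Step 10 — Apparent power: |S| = 632 VA.
Step 11 — Power factor: PF = P/|S| = 0.5136 (lagging).

(a) P = 324.6 W  (b) Q = 542.3 VAR  (c) S = 632 VA  (d) PF = 0.5136 (lagging)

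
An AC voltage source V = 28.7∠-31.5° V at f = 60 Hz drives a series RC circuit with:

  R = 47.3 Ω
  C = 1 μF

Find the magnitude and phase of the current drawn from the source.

Step 1 — Angular frequency: ω = 2π·f = 2π·60 = 377 rad/s.
Step 2 — Component impedances:
  R: Z = R = 47.3 Ω
  C: Z = 1/(jωC) = -j/(ω·C) = 0 - j2653 Ω
Step 3 — Series combination: Z_total = R + C = 47.3 - j2653 Ω = 2653∠-89.0° Ω.
Step 4 — Source phasor: V = 28.7∠-31.5° V = 24.47 - j15 V.
Step 5 — Ohm's law: I = V / Z_total = (24.47 - j15) / (47.3 - j2653) = 0.005816 + j0.009122 A.
Step 6 — Convert to polar: |I| = 0.01082 A, ∠I = 57.5°.

I = 0.01082∠57.5° A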